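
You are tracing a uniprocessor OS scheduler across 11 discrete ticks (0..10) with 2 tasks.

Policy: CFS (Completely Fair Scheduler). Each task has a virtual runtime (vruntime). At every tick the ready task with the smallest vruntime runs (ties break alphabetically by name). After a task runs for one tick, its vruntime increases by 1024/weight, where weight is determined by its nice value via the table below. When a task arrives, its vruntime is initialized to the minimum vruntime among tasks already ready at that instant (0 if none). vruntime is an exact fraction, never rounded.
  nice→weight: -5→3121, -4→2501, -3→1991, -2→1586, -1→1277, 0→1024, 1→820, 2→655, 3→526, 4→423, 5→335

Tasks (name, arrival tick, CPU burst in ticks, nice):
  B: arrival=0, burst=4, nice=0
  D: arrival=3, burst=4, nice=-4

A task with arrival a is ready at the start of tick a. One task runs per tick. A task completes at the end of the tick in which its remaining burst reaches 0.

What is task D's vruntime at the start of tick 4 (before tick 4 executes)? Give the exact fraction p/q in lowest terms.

vruntime(D, start of tick 4) = 3/1

t=0: vr[B=0] → run B
t=1: vr[B=1] → run B
t=2: vr[B=2] → run B
t=3: vr[B=3 D=3] → run B
t=4: vr[D=3] → run D
t=5: vr[D=8527/2501] → run D
t=6: vr[D=9551/2501] → run D
t=7: vr[D=10575/2501] → run D
t=8: (idle)
t=9: (idle)
t=10: (idle)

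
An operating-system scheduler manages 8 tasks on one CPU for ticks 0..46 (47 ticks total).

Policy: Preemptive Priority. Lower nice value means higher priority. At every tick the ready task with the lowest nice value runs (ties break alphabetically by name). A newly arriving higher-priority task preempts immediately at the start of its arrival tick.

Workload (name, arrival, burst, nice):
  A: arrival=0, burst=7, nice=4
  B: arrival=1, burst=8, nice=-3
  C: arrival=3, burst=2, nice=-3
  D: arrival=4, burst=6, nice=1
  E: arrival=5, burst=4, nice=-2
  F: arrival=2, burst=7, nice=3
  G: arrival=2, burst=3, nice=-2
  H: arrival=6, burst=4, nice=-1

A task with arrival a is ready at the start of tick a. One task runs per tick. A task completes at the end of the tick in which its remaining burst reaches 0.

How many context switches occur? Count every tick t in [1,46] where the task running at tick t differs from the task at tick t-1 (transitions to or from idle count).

t=0: ready={A} → run A
t=1: ready={A,B} → run B
t=2: ready={A,B,F,G} → run B
t=3: ready={A,B,C,F,G} → run B
t=4: ready={A,B,C,D,F,G} → run B
t=5: ready={A,B,C,D,E,F,G} → run B
t=6: ready={A,B,C,D,E,F,G,H} → run B
t=7: ready={A,B,C,D,E,F,G,H} → run B
t=8: ready={A,B,C,D,E,F,G,H} → run B
t=9: ready={A,C,D,E,F,G,H} → run C
t=10: ready={A,C,D,E,F,G,H} → run C
t=11: ready={A,D,E,F,G,H} → run E
t=12: ready={A,D,E,F,G,H} → run E
t=13: ready={A,D,E,F,G,H} → run E
t=14: ready={A,D,E,F,G,H} → run E
t=15: ready={A,D,F,G,H} → run G
t=16: ready={A,D,F,G,H} → run G
t=17: ready={A,D,F,G,H} → run G
t=18: ready={A,D,F,H} → run H
t=19: ready={A,D,F,H} → run H
t=20: ready={A,D,F,H} → run H
t=21: ready={A,D,F,H} → run H
t=22: ready={A,D,F} → run D
t=23: ready={A,D,F} → run D
t=24: ready={A,D,F} → run D
t=25: ready={A,D,F} → run D
t=26: ready={A,D,F} → run D
t=27: ready={A,D,F} → run D
t=28: ready={A,F} → run F
t=29: ready={A,F} → run F
t=30: ready={A,F} → run F
t=31: ready={A,F} → run F
t=32: ready={A,F} → run F
t=33: ready={A,F} → run F
t=34: ready={A,F} → run F
t=35: ready={A} → run A
t=36: ready={A} → run A
t=37: ready={A} → run A
t=38: ready={A} → run A
t=39: ready={A} → run A
t=40: ready={A} → run A
t=41: (idle)
t=42: (idle)
t=43: (idle)
t=44: (idle)
t=45: (idle)
t=46: (idle)

context switches = 9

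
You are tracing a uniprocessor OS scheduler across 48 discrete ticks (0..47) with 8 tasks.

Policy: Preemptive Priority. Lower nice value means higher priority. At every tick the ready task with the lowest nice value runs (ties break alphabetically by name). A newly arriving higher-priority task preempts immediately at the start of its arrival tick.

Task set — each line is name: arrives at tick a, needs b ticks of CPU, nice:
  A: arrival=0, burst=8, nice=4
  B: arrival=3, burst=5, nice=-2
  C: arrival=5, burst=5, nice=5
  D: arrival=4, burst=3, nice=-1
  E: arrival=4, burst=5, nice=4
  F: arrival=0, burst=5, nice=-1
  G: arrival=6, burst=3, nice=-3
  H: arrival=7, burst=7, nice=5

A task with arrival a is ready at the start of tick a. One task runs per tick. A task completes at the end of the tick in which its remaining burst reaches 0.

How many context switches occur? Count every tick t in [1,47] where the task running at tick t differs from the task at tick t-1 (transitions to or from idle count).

context switches = 10

t=0: ready={A,F} → run F
t=1: ready={A,F} → run F
t=2: ready={A,F} → run F
t=3: ready={A,B,F} → run B
t=4: ready={A,B,D,E,F} → run B
t=5: ready={A,B,C,D,E,F} → run B
t=6: ready={A,B,C,D,E,F,G} → run G
t=7: ready={A,B,C,D,E,F,G,H} → run G
t=8: ready={A,B,C,D,E,F,G,H} → run G
t=9: ready={A,B,C,D,E,F,H} → run B
t=10: ready={A,B,C,D,E,F,H} → run B
t=11: ready={A,C,D,E,F,H} → run D
t=12: ready={A,C,D,E,F,H} → run D
t=13: ready={A,C,D,E,F,H} → run D
t=14: ready={A,C,E,F,H} → run F
t=15: ready={A,C,E,F,H} → run F
t=16: ready={A,C,E,H} → run A
t=17: ready={A,C,E,H} → run A
t=18: ready={A,C,E,H} → run A
t=19: ready={A,C,E,H} → run A
t=20: ready={A,C,E,H} → run A
t=21: ready={A,C,E,H} → run A
t=22: ready={A,C,E,H} → run A
t=23: ready={A,C,E,H} → run A
t=24: ready={C,E,H} → run E
t=25: ready={C,E,H} → run E
t=26: ready={C,E,H} → run E
t=27: ready={C,E,H} → run E
t=28: ready={C,E,H} → run E
t=29: ready={C,H} → run C
t=30: ready={C,H} → run C
t=31: ready={C,H} → run C
t=32: ready={C,H} → run C
t=33: ready={C,H} → run C
t=34: ready={H} → run H
t=35: ready={H} → run H
t=36: ready={H} → run H
t=37: ready={H} → run H
t=38: ready={H} → run H
t=39: ready={H} → run H
t=40: ready={H} → run H
t=41: (idle)
t=42: (idle)
t=43: (idle)
t=44: (idle)
t=45: (idle)
t=46: (idle)
t=47: (idle)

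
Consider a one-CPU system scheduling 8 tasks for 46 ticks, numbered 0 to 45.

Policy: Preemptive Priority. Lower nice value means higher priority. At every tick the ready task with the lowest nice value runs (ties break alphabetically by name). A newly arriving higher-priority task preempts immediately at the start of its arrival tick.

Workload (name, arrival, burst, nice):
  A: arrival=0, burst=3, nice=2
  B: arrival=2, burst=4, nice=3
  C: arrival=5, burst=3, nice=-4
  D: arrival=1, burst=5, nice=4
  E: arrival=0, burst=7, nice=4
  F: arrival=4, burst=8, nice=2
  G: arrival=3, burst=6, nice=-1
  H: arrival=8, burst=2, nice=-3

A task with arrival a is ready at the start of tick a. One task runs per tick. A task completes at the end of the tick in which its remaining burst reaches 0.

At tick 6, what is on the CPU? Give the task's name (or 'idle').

t=0: ready={A,E} → run A
t=1: ready={A,D,E} → run A
t=2: ready={A,B,D,E} → run A
t=3: ready={B,D,E,G} → run G
t=4: ready={B,D,E,F,G} → run G
t=5: ready={B,C,D,E,F,G} → run C
t=6: ready={B,C,D,E,F,G} → run C
t=7: ready={B,C,D,E,F,G} → run C
t=8: ready={B,D,E,F,G,H} → run H
t=9: ready={B,D,E,F,G,H} → run H
t=10: ready={B,D,E,F,G} → run G
t=11: ready={B,D,E,F,G} → run G
t=12: ready={B,D,E,F,G} → run G
t=13: ready={B,D,E,F,G} → run G
t=14: ready={B,D,E,F} → run F
t=15: ready={B,D,E,F} → run F
t=16: ready={B,D,E,F} → run F
t=17: ready={B,D,E,F} → run F
t=18: ready={B,D,E,F} → run F
t=19: ready={B,D,E,F} → run F
t=20: ready={B,D,E,F} → run F
t=21: ready={B,D,E,F} → run F
t=22: ready={B,D,E} → run B
t=23: ready={B,D,E} → run B
t=24: ready={B,D,E} → run B
t=25: ready={B,D,E} → run B
t=26: ready={D,E} → run D
t=27: ready={D,E} → run D
t=28: ready={D,E} → run D
t=29: ready={D,E} → run D
t=30: ready={D,E} → run D
t=31: ready={E} → run E
t=32: ready={E} → run E
t=33: ready={E} → run E
t=34: ready={E} → run E
t=35: ready={E} → run E
t=36: ready={E} → run E
t=37: ready={E} → run E
t=38: (idle)
t=39: (idle)
t=40: (idle)
t=41: (idle)
t=42: (idle)
t=43: (idle)
t=44: (idle)
t=45: (idle)

running at tick 6 = C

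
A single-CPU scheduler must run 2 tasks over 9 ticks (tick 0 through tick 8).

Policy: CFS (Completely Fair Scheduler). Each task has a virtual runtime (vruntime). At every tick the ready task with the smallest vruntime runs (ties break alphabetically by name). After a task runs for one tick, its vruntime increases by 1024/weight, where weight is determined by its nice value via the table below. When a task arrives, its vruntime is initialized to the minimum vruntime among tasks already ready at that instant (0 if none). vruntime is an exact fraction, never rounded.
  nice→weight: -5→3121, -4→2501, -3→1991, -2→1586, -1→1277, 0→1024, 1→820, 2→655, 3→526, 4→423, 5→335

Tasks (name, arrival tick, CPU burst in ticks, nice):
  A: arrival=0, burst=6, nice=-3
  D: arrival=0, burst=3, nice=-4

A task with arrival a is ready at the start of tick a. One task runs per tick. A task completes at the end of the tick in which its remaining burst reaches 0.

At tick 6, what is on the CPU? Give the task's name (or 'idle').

running at tick 6 = A

t=0: vr[A=0 D=0] → run A
t=1: vr[A=1024/1991 D=0] → run D
t=2: vr[A=1024/1991 D=1024/2501] → run D
t=3: vr[A=1024/1991 D=2048/2501] → run A
t=4: vr[A=2048/1991 D=2048/2501] → run D
t=5: vr[A=2048/1991] → run A
t=6: vr[A=3072/1991] → run A
t=7: vr[A=4096/1991] → run A
t=8: vr[A=5120/1991] → run A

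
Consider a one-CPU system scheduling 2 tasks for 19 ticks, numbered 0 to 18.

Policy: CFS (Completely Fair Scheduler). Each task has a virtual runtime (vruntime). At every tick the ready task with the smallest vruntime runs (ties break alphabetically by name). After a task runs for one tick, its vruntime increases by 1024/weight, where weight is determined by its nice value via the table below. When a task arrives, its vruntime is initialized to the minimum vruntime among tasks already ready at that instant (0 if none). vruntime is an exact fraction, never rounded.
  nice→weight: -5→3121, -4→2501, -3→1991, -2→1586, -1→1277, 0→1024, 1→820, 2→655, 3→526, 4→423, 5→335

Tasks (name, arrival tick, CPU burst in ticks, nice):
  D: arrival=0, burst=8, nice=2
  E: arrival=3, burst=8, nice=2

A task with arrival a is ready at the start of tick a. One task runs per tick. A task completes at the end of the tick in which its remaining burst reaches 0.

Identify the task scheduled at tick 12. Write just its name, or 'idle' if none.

running at tick 12 = E

t=0: vr[D=0] → run D
t=1: vr[D=1024/655] → run D
t=2: vr[D=2048/655] → run D
t=3: vr[D=3072/655 E=3072/655] → run D
t=4: vr[D=4096/655 E=3072/655] → run E
t=5: vr[D=4096/655 E=4096/655] → run D
t=6: vr[D=1024/131 E=4096/655] → run E
t=7: vr[D=1024/131 E=1024/131] → run D
t=8: vr[D=6144/655 E=1024/131] → run E
t=9: vr[D=6144/655 E=6144/655] → run D
t=10: vr[D=7168/655 E=6144/655] → run E
t=11: vr[D=7168/655 E=7168/655] → run D
t=12: vr[E=7168/655] → run E
t=13: vr[E=8192/655] → run E
t=14: vr[E=9216/655] → run E
t=15: vr[E=2048/131] → run E
t=16: (idle)
t=17: (idle)
t=18: (idle)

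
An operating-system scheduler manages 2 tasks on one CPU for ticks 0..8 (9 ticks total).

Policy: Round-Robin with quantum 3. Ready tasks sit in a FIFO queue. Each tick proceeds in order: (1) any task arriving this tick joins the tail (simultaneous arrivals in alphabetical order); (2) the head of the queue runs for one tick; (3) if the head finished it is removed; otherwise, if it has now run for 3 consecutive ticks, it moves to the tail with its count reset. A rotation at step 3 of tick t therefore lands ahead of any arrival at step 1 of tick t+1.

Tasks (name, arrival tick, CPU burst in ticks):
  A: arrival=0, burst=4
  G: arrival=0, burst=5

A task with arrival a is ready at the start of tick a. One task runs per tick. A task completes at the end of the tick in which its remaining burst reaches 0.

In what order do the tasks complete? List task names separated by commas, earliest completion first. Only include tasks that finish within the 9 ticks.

t=0: queue=[A,G] q_used=0 → run A
t=1: queue=[A,G] q_used=1 → run A
t=2: queue=[A,G] q_used=2 → run A
t=3: queue=[G,A] q_used=0 → run G
t=4: queue=[G,A] q_used=1 → run G
t=5: queue=[G,A] q_used=2 → run G
t=6: queue=[A,G] q_used=0 → run A
t=7: queue=[G] q_used=0 → run G
t=8: queue=[G] q_used=1 → run G

completion order = A, G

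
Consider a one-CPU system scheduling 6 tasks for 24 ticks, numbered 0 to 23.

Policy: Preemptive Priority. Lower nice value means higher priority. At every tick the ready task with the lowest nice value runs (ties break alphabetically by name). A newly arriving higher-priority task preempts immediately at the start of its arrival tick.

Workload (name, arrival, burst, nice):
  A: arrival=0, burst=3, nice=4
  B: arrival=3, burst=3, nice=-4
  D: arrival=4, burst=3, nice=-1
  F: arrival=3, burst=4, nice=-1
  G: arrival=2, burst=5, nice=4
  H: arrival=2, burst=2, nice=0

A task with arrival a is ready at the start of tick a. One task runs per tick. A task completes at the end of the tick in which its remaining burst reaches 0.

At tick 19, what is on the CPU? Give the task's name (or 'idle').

t=0: ready={A} → run A
t=1: ready={A} → run A
t=2: ready={A,G,H} → run H
t=3: ready={A,B,F,G,H} → run B
t=4: ready={A,B,D,F,G,H} → run B
t=5: ready={A,B,D,F,G,H} → run B
t=6: ready={A,D,F,G,H} → run D
t=7: ready={A,D,F,G,H} → run D
t=8: ready={A,D,F,G,H} → run D
t=9: ready={A,F,G,H} → run F
t=10: ready={A,F,G,H} → run F
t=11: ready={A,F,G,H} → run F
t=12: ready={A,F,G,H} → run F
t=13: ready={A,G,H} → run H
t=14: ready={A,G} → run A
t=15: ready={G} → run G
t=16: ready={G} → run G
t=17: ready={G} → run G
t=18: ready={G} → run G
t=19: ready={G} → run G
t=20: (idle)
t=21: (idle)
t=22: (idle)
t=23: (idle)

running at tick 19 = G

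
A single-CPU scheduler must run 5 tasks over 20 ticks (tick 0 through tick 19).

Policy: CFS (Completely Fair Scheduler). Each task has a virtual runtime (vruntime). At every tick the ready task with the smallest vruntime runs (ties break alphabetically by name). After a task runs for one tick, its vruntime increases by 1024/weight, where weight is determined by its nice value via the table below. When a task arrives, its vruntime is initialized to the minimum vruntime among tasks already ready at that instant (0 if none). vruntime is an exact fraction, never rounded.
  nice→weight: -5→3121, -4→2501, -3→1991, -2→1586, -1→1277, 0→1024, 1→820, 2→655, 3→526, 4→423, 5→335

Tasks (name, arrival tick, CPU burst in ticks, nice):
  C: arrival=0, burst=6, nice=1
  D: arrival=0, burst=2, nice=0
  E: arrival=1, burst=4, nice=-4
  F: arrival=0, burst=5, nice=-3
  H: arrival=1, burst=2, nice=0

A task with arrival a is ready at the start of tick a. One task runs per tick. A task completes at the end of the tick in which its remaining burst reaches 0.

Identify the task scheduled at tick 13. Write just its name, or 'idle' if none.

running at tick 13 = F

t=0: vr[C=0 D=0 F=0] → run C
t=1: vr[C=256/205 D=0 E=0 F=0 H=0] → run D
t=2: vr[C=256/205 D=1 E=0 F=0 H=0] → run E
t=3: vr[C=256/205 D=1 E=1024/2501 F=0 H=0] → run F
t=4: vr[C=256/205 D=1 E=1024/2501 F=1024/1991 H=0] → run H
t=5: vr[C=256/205 D=1 E=1024/2501 F=1024/1991 H=1] → run E
t=6: vr[C=256/205 D=1 E=2048/2501 F=1024/1991 H=1] → run F
t=7: vr[C=256/205 D=1 E=2048/2501 F=2048/1991 H=1] → run E
t=8: vr[C=256/205 D=1 E=3072/2501 F=2048/1991 H=1] → run D
t=9: vr[C=256/205 E=3072/2501 F=2048/1991 H=1] → run H
t=10: vr[C=256/205 E=3072/2501 F=2048/1991] → run F
t=11: vr[C=256/205 E=3072/2501 F=3072/1991] → run E
t=12: vr[C=256/205 F=3072/1991] → run C
t=13: vr[C=512/205 F=3072/1991] → run F
t=14: vr[C=512/205 F=4096/1991] → run F
t=15: vr[C=512/205] → run C
t=16: vr[C=768/205] → run C
t=17: vr[C=1024/205] → run C
t=18: vr[C=256/41] → run C
t=19: (idle)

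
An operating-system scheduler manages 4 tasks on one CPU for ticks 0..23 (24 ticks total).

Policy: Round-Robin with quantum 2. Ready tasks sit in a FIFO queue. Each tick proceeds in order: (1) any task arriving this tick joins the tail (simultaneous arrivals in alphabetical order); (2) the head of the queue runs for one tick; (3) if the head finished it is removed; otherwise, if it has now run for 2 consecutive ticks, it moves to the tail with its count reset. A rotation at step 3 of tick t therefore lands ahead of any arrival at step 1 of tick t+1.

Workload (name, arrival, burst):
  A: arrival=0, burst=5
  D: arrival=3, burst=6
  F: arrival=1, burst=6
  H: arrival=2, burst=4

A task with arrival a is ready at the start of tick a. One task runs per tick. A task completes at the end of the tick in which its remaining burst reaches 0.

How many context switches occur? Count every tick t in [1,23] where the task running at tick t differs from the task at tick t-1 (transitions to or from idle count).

t=0: queue=[A] q_used=0 → run A
t=1: queue=[A,F] q_used=1 → run A
t=2: queue=[F,A,H] q_used=0 → run F
t=3: queue=[F,A,H,D] q_used=1 → run F
t=4: queue=[A,H,D,F] q_used=0 → run A
t=5: queue=[A,H,D,F] q_used=1 → run A
t=6: queue=[H,D,F,A] q_used=0 → run H
t=7: queue=[H,D,F,A] q_used=1 → run H
t=8: queue=[D,F,A,H] q_used=0 → run D
t=9: queue=[D,F,A,H] q_used=1 → run D
t=10: queue=[F,A,H,D] q_used=0 → run F
t=11: queue=[F,A,H,D] q_used=1 → run F
t=12: queue=[A,H,D,F] q_used=0 → run A
t=13: queue=[H,D,F] q_used=0 → run H
t=14: queue=[H,D,F] q_used=1 → run H
t=15: queue=[D,F] q_used=0 → run D
t=16: queue=[D,F] q_used=1 → run D
t=17: queue=[F,D] q_used=0 → run F
t=18: queue=[F,D] q_used=1 → run F
t=19: queue=[D] q_used=0 → run D
t=20: queue=[D] q_used=1 → run D
t=21: (idle)
t=22: (idle)
t=23: (idle)

context switches = 11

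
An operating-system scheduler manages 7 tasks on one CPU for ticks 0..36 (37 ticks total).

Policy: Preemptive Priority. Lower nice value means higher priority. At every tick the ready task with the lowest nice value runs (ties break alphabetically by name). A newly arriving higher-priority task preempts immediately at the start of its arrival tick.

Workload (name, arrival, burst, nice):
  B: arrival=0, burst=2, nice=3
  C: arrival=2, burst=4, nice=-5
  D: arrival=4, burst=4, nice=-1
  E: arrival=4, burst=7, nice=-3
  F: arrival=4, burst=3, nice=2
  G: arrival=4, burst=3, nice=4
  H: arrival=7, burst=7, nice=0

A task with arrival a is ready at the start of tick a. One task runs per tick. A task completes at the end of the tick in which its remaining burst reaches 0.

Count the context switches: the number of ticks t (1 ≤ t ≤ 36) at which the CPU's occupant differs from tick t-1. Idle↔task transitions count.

context switches = 7

t=0: ready={B} → run B
t=1: ready={B} → run B
t=2: ready={C} → run C
t=3: ready={C} → run C
t=4: ready={C,D,E,F,G} → run C
t=5: ready={C,D,E,F,G} → run C
t=6: ready={D,E,F,G} → run E
t=7: ready={D,E,F,G,H} → run E
t=8: ready={D,E,F,G,H} → run E
t=9: ready={D,E,F,G,H} → run E
t=10: ready={D,E,F,G,H} → run E
t=11: ready={D,E,F,G,H} → run E
t=12: ready={D,E,F,G,H} → run E
t=13: ready={D,F,G,H} → run D
t=14: ready={D,F,G,H} → run D
t=15: ready={D,F,G,H} → run D
t=16: ready={D,F,G,H} → run D
t=17: ready={F,G,H} → run H
t=18: ready={F,G,H} → run H
t=19: ready={F,G,H} → run H
t=20: ready={F,G,H} → run H
t=21: ready={F,G,H} → run H
t=22: ready={F,G,H} → run H
t=23: ready={F,G,H} → run H
t=24: ready={F,G} → run F
t=25: ready={F,G} → run F
t=26: ready={F,G} → run F
t=27: ready={G} → run G
t=28: ready={G} → run G
t=29: ready={G} → run G
t=30: (idle)
t=31: (idle)
t=32: (idle)
t=33: (idle)
t=34: (idle)
t=35: (idle)
t=36: (idle)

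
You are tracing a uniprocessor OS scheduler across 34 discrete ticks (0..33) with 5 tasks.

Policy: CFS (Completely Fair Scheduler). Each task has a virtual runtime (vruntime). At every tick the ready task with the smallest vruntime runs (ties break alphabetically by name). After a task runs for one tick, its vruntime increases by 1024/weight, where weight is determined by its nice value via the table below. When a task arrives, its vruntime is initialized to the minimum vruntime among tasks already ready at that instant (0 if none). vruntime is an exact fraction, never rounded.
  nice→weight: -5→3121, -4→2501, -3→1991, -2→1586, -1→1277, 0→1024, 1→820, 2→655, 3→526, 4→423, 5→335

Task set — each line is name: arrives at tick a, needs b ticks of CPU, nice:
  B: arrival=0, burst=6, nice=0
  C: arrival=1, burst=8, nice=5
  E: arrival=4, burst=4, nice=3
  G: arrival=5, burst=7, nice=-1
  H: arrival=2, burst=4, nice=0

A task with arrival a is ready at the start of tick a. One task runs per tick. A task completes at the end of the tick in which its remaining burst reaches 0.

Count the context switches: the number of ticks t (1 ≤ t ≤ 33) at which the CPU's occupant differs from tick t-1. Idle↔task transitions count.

context switches = 23

t=0: vr[B=0] → run B
t=1: vr[B=1 C=1] → run B
t=2: vr[B=2 C=1 H=1] → run C
t=3: vr[B=2 C=1359/335 H=1] → run H
t=4: vr[B=2 C=1359/335 E=2 H=2] → run B
t=5: vr[B=3 C=1359/335 E=2 G=2 H=2] → run E
t=6: vr[B=3 C=1359/335 E=1038/263 G=2 H=2] → run G
t=7: vr[B=3 C=1359/335 E=1038/263 G=3578/1277 H=2] → run H
t=8: vr[B=3 C=1359/335 E=1038/263 G=3578/1277 H=3] → run G
t=9: vr[B=3 C=1359/335 E=1038/263 G=4602/1277 H=3] → run B
t=10: vr[B=4 C=1359/335 E=1038/263 G=4602/1277 H=3] → run H
t=11: vr[B=4 C=1359/335 E=1038/263 G=4602/1277 H=4] → run G
t=12: vr[B=4 C=1359/335 E=1038/263 G=5626/1277 H=4] → run E
t=13: vr[B=4 C=1359/335 E=1550/263 G=5626/1277 H=4] → run B
t=14: vr[B=5 C=1359/335 E=1550/263 G=5626/1277 H=4] → run H
t=15: vr[B=5 C=1359/335 E=1550/263 G=5626/1277] → run C
t=16: vr[B=5 C=2383/335 E=1550/263 G=5626/1277] → run G
t=17: vr[B=5 C=2383/335 E=1550/263 G=6650/1277] → run B
t=18: vr[C=2383/335 E=1550/263 G=6650/1277] → run G
t=19: vr[C=2383/335 E=1550/263 G=7674/1277] → run E
t=20: vr[C=2383/335 E=2062/263 G=7674/1277] → run G
t=21: vr[C=2383/335 E=2062/263 G=8698/1277] → run G
t=22: vr[C=2383/335 E=2062/263] → run C
t=23: vr[C=3407/335 E=2062/263] → run E
t=24: vr[C=3407/335] → run C
t=25: vr[C=4431/335] → run C
t=26: vr[C=1091/67] → run C
t=27: vr[C=6479/335] → run C
t=28: vr[C=7503/335] → run C
t=29: (idle)
t=30: (idle)
t=31: (idle)
t=32: (idle)
t=33: (idle)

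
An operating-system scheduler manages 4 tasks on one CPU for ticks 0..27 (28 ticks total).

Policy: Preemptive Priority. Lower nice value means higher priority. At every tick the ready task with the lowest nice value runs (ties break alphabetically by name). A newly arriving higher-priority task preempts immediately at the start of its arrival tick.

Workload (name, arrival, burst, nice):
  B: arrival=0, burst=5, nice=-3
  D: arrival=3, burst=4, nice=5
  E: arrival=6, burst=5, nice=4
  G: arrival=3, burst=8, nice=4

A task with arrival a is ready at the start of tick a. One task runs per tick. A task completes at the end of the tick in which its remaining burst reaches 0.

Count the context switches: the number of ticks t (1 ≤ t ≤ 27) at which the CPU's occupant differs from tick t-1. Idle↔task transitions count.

context switches = 5

t=0: ready={B} → run B
t=1: ready={B} → run B
t=2: ready={B} → run B
t=3: ready={B,D,G} → run B
t=4: ready={B,D,G} → run B
t=5: ready={D,G} → run G
t=6: ready={D,E,G} → run E
t=7: ready={D,E,G} → run E
t=8: ready={D,E,G} → run E
t=9: ready={D,E,G} → run E
t=10: ready={D,E,G} → run E
t=11: ready={D,G} → run G
t=12: ready={D,G} → run G
t=13: ready={D,G} → run G
t=14: ready={D,G} → run G
t=15: ready={D,G} → run G
t=16: ready={D,G} → run G
t=17: ready={D,G} → run G
t=18: ready={D} → run D
t=19: ready={D} → run D
t=20: ready={D} → run D
t=21: ready={D} → run D
t=22: (idle)
t=23: (idle)
t=24: (idle)
t=25: (idle)
t=26: (idle)
t=27: (idle)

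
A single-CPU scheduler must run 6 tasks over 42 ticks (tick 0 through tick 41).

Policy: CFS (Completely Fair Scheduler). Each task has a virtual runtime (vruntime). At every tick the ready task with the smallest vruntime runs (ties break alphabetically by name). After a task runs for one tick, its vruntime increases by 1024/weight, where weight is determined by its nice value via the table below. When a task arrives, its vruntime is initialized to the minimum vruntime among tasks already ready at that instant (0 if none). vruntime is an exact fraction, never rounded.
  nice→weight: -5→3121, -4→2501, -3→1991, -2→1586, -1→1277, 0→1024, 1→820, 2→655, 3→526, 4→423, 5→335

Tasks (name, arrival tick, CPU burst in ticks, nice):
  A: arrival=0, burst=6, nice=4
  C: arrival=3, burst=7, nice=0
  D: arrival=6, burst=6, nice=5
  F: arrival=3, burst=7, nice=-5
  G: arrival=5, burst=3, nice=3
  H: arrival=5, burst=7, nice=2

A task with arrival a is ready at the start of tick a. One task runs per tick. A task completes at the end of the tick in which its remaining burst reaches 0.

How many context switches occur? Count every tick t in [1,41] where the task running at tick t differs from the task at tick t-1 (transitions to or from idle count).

t=0: vr[A=0] → run A
t=1: vr[A=1024/423] → run A
t=2: vr[A=2048/423] → run A
t=3: vr[A=1024/141 C=1024/141 F=1024/141] → run A
t=4: vr[A=4096/423 C=1024/141 F=1024/141] → run C
t=5: vr[A=4096/423 C=1165/141 F=1024/141 G=1024/141 H=1024/141] → run F
t=6: vr[A=4096/423 C=1165/141 D=1024/141 F=3340288/440061 G=1024/141 H=1024/141] → run D
t=7: vr[A=4096/423 C=1165/141 D=487424/47235 F=3340288/440061 G=1024/141 H=1024/141] → run G
t=8: vr[A=4096/423 C=1165/141 D=487424/47235 F=3340288/440061 G=341504/37083 H=1024/141] → run H
t=9: vr[A=4096/423 C=1165/141 D=487424/47235 F=3340288/440061 G=341504/37083 H=815104/92355] → run F
t=10: vr[A=4096/423 C=1165/141 D=487424/47235 F=3484672/440061 G=341504/37083 H=815104/92355] → run F
t=11: vr[A=4096/423 C=1165/141 D=487424/47235 F=3629056/440061 G=341504/37083 H=815104/92355] → run F
t=12: vr[A=4096/423 C=1165/141 D=487424/47235 F=3773440/440061 G=341504/37083 H=815104/92355] → run C
t=13: vr[A=4096/423 C=1306/141 D=487424/47235 F=3773440/440061 G=341504/37083 H=815104/92355] → run F
t=14: vr[A=4096/423 C=1306/141 D=487424/47235 F=3917824/440061 G=341504/37083 H=815104/92355] → run H
t=15: vr[A=4096/423 C=1306/141 D=487424/47235 F=3917824/440061 G=341504/37083 H=959488/92355] → run F
t=16: vr[A=4096/423 C=1306/141 D=487424/47235 F=4062208/440061 G=341504/37083 H=959488/92355] → run G
t=17: vr[A=4096/423 C=1306/141 D=487424/47235 F=4062208/440061 G=413696/37083 H=959488/92355] → run F
t=18: vr[A=4096/423 C=1306/141 D=487424/47235 G=413696/37083 H=959488/92355] → run C
t=19: vr[A=4096/423 C=1447/141 D=487424/47235 G=413696/37083 H=959488/92355] → run A
t=20: vr[A=5120/423 C=1447/141 D=487424/47235 G=413696/37083 H=959488/92355] → run C
t=21: vr[A=5120/423 C=1588/141 D=487424/47235 G=413696/37083 H=959488/92355] → run D
t=22: vr[A=5120/423 C=1588/141 D=631808/47235 G=413696/37083 H=959488/92355] → run H
t=23: vr[A=5120/423 C=1588/141 D=631808/47235 G=413696/37083 H=1103872/92355] → run G
t=24: vr[A=5120/423 C=1588/141 D=631808/47235 H=1103872/92355] → run C
t=25: vr[A=5120/423 C=1729/141 D=631808/47235 H=1103872/92355] → run H
t=26: vr[A=5120/423 C=1729/141 D=631808/47235 H=1248256/92355] → run A
t=27: vr[C=1729/141 D=631808/47235 H=1248256/92355] → run C
t=28: vr[C=1870/141 D=631808/47235 H=1248256/92355] → run C
t=29: vr[D=631808/47235 H=1248256/92355] → run D
t=30: vr[D=776192/47235 H=1248256/92355] → run H
t=31: vr[D=776192/47235 H=278528/18471] → run H
t=32: vr[D=776192/47235 H=1537024/92355] → run D
t=33: vr[D=920576/47235 H=1537024/92355] → run H
t=34: vr[D=920576/47235] → run D
t=35: vr[D=212992/9447] → run D
t=36: (idle)
t=37: (idle)
t=38: (idle)
t=39: (idle)
t=40: (idle)
t=41: (idle)

context switches = 28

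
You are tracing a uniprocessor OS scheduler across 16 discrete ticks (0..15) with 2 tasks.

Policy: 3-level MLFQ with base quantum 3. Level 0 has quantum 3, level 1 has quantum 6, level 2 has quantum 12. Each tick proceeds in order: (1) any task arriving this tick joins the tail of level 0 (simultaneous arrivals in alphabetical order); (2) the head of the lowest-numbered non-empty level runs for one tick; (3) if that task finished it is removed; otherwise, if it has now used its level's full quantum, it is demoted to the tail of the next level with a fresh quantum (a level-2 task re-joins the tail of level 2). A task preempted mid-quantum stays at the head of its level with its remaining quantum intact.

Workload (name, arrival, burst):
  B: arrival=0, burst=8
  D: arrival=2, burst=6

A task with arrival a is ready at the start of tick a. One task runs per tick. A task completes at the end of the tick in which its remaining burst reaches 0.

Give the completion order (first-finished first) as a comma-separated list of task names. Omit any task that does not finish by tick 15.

completion order = B, D

t=0: L0/L1/L2 = B/-/- → run B
t=1: L0/L1/L2 = B/-/- → run B
t=2: L0/L1/L2 = BD/-/- → run B
t=3: L0/L1/L2 = D/B/- → run D
t=4: L0/L1/L2 = D/B/- → run D
t=5: L0/L1/L2 = D/B/- → run D
t=6: L0/L1/L2 = -/BD/- → run B
t=7: L0/L1/L2 = -/BD/- → run B
t=8: L0/L1/L2 = -/BD/- → run B
t=9: L0/L1/L2 = -/BD/- → run B
t=10: L0/L1/L2 = -/BD/- → run B
t=11: L0/L1/L2 = -/D/- → run D
t=12: L0/L1/L2 = -/D/- → run D
t=13: L0/L1/L2 = -/D/- → run D
t=14: (idle)
t=15: (idle)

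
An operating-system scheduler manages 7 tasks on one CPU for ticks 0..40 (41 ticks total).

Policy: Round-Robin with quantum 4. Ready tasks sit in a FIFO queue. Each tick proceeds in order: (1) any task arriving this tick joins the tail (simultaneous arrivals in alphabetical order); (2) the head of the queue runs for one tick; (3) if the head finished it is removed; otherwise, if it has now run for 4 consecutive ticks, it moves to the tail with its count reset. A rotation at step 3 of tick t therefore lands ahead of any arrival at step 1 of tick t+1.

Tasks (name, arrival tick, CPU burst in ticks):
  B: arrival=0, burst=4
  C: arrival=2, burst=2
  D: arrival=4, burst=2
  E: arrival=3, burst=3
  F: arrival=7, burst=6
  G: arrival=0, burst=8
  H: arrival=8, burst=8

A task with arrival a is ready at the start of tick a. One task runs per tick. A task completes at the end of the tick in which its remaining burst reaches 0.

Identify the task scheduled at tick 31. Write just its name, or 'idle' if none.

t=0: queue=[B,G] q_used=0 → run B
t=1: queue=[B,G] q_used=1 → run B
t=2: queue=[B,G,C] q_used=2 → run B
t=3: queue=[B,G,C,E] q_used=3 → run B
t=4: queue=[G,C,E,D] q_used=0 → run G
t=5: queue=[G,C,E,D] q_used=1 → run G
t=6: queue=[G,C,E,D] q_used=2 → run G
t=7: queue=[G,C,E,D,F] q_used=3 → run G
t=8: queue=[C,E,D,F,G,H] q_used=0 → run C
t=9: queue=[C,E,D,F,G,H] q_used=1 → run C
t=10: queue=[E,D,F,G,H] q_used=0 → run E
t=11: queue=[E,D,F,G,H] q_used=1 → run E
t=12: queue=[E,D,F,G,H] q_used=2 → run E
t=13: queue=[D,F,G,H] q_used=0 → run D
t=14: queue=[D,F,G,H] q_used=1 → run D
t=15: queue=[F,G,H] q_used=0 → run F
t=16: queue=[F,G,H] q_used=1 → run F
t=17: queue=[F,G,H] q_used=2 → run F
t=18: queue=[F,G,H] q_used=3 → run F
t=19: queue=[G,H,F] q_used=0 → run G
t=20: queue=[G,H,F] q_used=1 → run G
t=21: queue=[G,H,F] q_used=2 → run G
t=22: queue=[G,H,F] q_used=3 → run G
t=23: queue=[H,F] q_used=0 → run H
t=24: queue=[H,F] q_used=1 → run H
t=25: queue=[H,F] q_used=2 → run H
t=26: queue=[H,F] q_used=3 → run H
t=27: queue=[F,H] q_used=0 → run F
t=28: queue=[F,H] q_used=1 → run F
t=29: queue=[H] q_used=0 → run H
t=30: queue=[H] q_used=1 → run H
t=31: queue=[H] q_used=2 → run H
t=32: queue=[H] q_used=3 → run H
t=33: (idle)
t=34: (idle)
t=35: (idle)
t=36: (idle)
t=37: (idle)
t=38: (idle)
t=39: (idle)
t=40: (idle)

running at tick 31 = H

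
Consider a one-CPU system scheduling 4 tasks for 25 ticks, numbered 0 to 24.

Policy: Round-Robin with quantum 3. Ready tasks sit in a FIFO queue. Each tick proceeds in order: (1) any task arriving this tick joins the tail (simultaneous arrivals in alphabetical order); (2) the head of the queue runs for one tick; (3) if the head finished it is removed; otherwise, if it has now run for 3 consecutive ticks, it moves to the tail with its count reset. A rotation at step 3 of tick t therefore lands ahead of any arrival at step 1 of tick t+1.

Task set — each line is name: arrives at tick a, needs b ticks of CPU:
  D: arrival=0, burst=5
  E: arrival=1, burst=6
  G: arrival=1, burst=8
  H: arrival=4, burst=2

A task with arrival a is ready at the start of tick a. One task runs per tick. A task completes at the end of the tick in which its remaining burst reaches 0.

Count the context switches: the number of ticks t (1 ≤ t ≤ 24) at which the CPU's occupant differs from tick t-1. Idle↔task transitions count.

context switches = 7

t=0: queue=[D] q_used=0 → run D
t=1: queue=[D,E,G] q_used=1 → run D
t=2: queue=[D,E,G] q_used=2 → run D
t=3: queue=[E,G,D] q_used=0 → run E
t=4: queue=[E,G,D,H] q_used=1 → run E
t=5: queue=[E,G,D,H] q_used=2 → run E
t=6: queue=[G,D,H,E] q_used=0 → run G
t=7: queue=[G,D,H,E] q_used=1 → run G
t=8: queue=[G,D,H,E] q_used=2 → run G
t=9: queue=[D,H,E,G] q_used=0 → run D
t=10: queue=[D,H,E,G] q_used=1 → run D
t=11: queue=[H,E,G] q_used=0 → run H
t=12: queue=[H,E,G] q_used=1 → run H
t=13: queue=[E,G] q_used=0 → run E
t=14: queue=[E,G] q_used=1 → run E
t=15: queue=[E,G] q_used=2 → run E
t=16: queue=[G] q_used=0 → run G
t=17: queue=[G] q_used=1 → run G
t=18: queue=[G] q_used=2 → run G
t=19: queue=[G] q_used=0 → run G
t=20: queue=[G] q_used=1 → run G
t=21: (idle)
t=22: (idle)
t=23: (idle)
t=24: (idle)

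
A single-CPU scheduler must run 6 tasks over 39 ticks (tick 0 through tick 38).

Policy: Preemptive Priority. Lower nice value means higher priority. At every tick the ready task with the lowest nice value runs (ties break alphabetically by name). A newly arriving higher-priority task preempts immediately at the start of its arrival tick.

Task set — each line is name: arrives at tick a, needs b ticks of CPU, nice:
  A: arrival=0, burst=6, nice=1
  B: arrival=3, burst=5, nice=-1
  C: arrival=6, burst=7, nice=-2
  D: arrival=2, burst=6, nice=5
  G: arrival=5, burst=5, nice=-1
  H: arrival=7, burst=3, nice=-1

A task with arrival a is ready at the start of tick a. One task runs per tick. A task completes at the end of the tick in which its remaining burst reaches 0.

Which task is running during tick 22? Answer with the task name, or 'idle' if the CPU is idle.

t=0: ready={A} → run A
t=1: ready={A} → run A
t=2: ready={A,D} → run A
t=3: ready={A,B,D} → run B
t=4: ready={A,B,D} → run B
t=5: ready={A,B,D,G} → run B
t=6: ready={A,B,C,D,G} → run C
t=7: ready={A,B,C,D,G,H} → run C
t=8: ready={A,B,C,D,G,H} → run C
t=9: ready={A,B,C,D,G,H} → run C
t=10: ready={A,B,C,D,G,H} → run C
t=11: ready={A,B,C,D,G,H} → run C
t=12: ready={A,B,C,D,G,H} → run C
t=13: ready={A,B,D,G,H} → run B
t=14: ready={A,B,D,G,H} → run B
t=15: ready={A,D,G,H} → run G
t=16: ready={A,D,G,H} → run G
t=17: ready={A,D,G,H} → run G
t=18: ready={A,D,G,H} → run G
t=19: ready={A,D,G,H} → run G
t=20: ready={A,D,H} → run H
t=21: ready={A,D,H} → run H
t=22: ready={A,D,H} → run H
t=23: ready={A,D} → run A
t=24: ready={A,D} → run A
t=25: ready={A,D} → run A
t=26: ready={D} → run D
t=27: ready={D} → run D
t=28: ready={D} → run D
t=29: ready={D} → run D
t=30: ready={D} → run D
t=31: ready={D} → run D
t=32: (idle)
t=33: (idle)
t=34: (idle)
t=35: (idle)
t=36: (idle)
t=37: (idle)
t=38: (idle)

running at tick 22 = H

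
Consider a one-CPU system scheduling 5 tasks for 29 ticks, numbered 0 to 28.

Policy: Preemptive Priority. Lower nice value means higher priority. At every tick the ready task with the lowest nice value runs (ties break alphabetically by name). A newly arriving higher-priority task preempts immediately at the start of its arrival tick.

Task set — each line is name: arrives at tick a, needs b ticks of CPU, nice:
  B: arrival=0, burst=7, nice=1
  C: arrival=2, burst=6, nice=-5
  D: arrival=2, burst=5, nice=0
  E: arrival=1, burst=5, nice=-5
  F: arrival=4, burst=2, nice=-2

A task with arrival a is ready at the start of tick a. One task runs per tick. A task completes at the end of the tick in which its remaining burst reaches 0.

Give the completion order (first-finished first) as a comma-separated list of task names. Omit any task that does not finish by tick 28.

t=0: ready={B} → run B
t=1: ready={B,E} → run E
t=2: ready={B,C,D,E} → run C
t=3: ready={B,C,D,E} → run C
t=4: ready={B,C,D,E,F} → run C
t=5: ready={B,C,D,E,F} → run C
t=6: ready={B,C,D,E,F} → run C
t=7: ready={B,C,D,E,F} → run C
t=8: ready={B,D,E,F} → run E
t=9: ready={B,D,E,F} → run E
t=10: ready={B,D,E,F} → run E
t=11: ready={B,D,E,F} → run E
t=12: ready={B,D,F} → run F
t=13: ready={B,D,F} → run F
t=14: ready={B,D} → run D
t=15: ready={B,D} → run D
t=16: ready={B,D} → run D
t=17: ready={B,D} → run D
t=18: ready={B,D} → run D
t=19: ready={B} → run B
t=20: ready={B} → run B
t=21: ready={B} → run B
t=22: ready={B} → run B
t=23: ready={B} → run B
t=24: ready={B} → run B
t=25: (idle)
t=26: (idle)
t=27: (idle)
t=28: (idle)

completion order = C, E, F, D, B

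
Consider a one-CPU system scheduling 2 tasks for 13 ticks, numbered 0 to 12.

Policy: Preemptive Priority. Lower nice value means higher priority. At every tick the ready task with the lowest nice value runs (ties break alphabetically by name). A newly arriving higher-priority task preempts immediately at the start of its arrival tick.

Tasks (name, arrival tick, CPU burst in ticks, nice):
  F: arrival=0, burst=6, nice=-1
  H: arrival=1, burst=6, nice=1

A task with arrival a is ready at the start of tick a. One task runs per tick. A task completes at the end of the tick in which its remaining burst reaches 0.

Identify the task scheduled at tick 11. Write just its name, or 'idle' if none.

running at tick 11 = H

t=0: ready={F} → run F
t=1: ready={F,H} → run F
t=2: ready={F,H} → run F
t=3: ready={F,H} → run F
t=4: ready={F,H} → run F
t=5: ready={F,H} → run F
t=6: ready={H} → run H
t=7: ready={H} → run H
t=8: ready={H} → run H
t=9: ready={H} → run H
t=10: ready={H} → run H
t=11: ready={H} → run H
t=12: (idle)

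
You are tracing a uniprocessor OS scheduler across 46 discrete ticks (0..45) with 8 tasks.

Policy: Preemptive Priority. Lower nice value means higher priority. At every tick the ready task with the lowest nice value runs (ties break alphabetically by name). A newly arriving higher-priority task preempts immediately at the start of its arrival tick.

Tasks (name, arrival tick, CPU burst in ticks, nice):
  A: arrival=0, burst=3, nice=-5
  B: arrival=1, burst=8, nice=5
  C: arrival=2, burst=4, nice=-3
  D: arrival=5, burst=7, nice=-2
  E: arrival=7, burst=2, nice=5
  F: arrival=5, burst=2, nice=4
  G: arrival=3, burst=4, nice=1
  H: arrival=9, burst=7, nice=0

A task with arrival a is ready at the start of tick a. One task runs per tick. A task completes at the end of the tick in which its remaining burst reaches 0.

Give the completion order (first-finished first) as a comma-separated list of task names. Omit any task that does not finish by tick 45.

completion order = A, C, D, H, G, F, B, E

t=0: ready={A} → run A
t=1: ready={A,B} → run A
t=2: ready={A,B,C} → run A
t=3: ready={B,C,G} → run C
t=4: ready={B,C,G} → run C
t=5: ready={B,C,D,F,G} → run C
t=6: ready={B,C,D,F,G} → run C
t=7: ready={B,D,E,F,G} → run D
t=8: ready={B,D,E,F,G} → run D
t=9: ready={B,D,E,F,G,H} → run D
t=10: ready={B,D,E,F,G,H} → run D
t=11: ready={B,D,E,F,G,H} → run D
t=12: ready={B,D,E,F,G,H} → run D
t=13: ready={B,D,E,F,G,H} → run D
t=14: ready={B,E,F,G,H} → run H
t=15: ready={B,E,F,G,H} → run H
t=16: ready={B,E,F,G,H} → run H
t=17: ready={B,E,F,G,H} → run H
t=18: ready={B,E,F,G,H} → run H
t=19: ready={B,E,F,G,H} → run H
t=20: ready={B,E,F,G,H} → run H
t=21: ready={B,E,F,G} → run G
t=22: ready={B,E,F,G} → run G
t=23: ready={B,E,F,G} → run G
t=24: ready={B,E,F,G} → run G
t=25: ready={B,E,F} → run F
t=26: ready={B,E,F} → run F
t=27: ready={B,E} → run B
t=28: ready={B,E} → run B
t=29: ready={B,E} → run B
t=30: ready={B,E} → run B
t=31: ready={B,E} → run B
t=32: ready={B,E} → run B
t=33: ready={B,E} → run B
t=34: ready={B,E} → run B
t=35: ready={E} → run E
t=36: ready={E} → run E
t=37: (idle)
t=38: (idle)
t=39: (idle)
t=40: (idle)
t=41: (idle)
t=42: (idle)
t=43: (idle)
t=44: (idle)
t=45: (idle)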